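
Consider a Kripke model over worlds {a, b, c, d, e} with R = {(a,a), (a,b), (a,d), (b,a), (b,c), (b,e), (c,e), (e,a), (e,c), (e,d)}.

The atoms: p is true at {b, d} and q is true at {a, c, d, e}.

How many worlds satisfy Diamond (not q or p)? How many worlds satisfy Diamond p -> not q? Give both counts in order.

For Diamond (not q or p):
a: successors {a, b, d}; not q or p there: a:F, b:T, d:T. ✓
b: successors {a, c, e}; not q or p there: a:F, c:F, e:F. ✗
c: successors {e}; not q or p there: e:F. ✗
d: no successors, so Diamond (not q or p) fails. ✗
e: successors {a, c, d}; not q or p there: a:F, c:F, d:T. ✓
— 2 worlds.
For Diamond p -> not q:
a: Diamond p is T, not q is F. ✗
b: Diamond p is F, not q is T. ✓
c: Diamond p is F, not q is F. ✓
d: Diamond p is F, not q is F. ✓
e: Diamond p is T, not q is F. ✗
— 3 worlds.

2 and 3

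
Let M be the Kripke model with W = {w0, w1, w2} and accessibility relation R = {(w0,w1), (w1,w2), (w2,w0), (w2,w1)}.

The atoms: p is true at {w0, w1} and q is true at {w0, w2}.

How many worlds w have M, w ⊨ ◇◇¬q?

w0: successors {w1}; ◇¬q there: w1:F. ✗
w1: successors {w2}; ◇¬q there: w2:T. ✓
w2: successors {w0, w1}; ◇¬q there: w0:T, w1:F. ✓
Satisfying worlds: {w1, w2}.

2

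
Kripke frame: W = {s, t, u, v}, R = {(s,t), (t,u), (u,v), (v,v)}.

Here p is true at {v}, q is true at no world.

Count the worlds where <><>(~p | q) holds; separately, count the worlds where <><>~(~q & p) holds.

For <><>(~p | q):
s: successors {t}; <>(~p | q) there: t:T. ✓
t: successors {u}; <>(~p | q) there: u:F. ✗
u: successors {v}; <>(~p | q) there: v:F. ✗
v: successors {v}; <>(~p | q) there: v:F. ✗
— 1 world.
For <><>~(~q & p):
s: successors {t}; <>~(~q & p) there: t:T. ✓
t: successors {u}; <>~(~q & p) there: u:F. ✗
u: successors {v}; <>~(~q & p) there: v:F. ✗
v: successors {v}; <>~(~q & p) there: v:F. ✗
— 1 world.

1 and 1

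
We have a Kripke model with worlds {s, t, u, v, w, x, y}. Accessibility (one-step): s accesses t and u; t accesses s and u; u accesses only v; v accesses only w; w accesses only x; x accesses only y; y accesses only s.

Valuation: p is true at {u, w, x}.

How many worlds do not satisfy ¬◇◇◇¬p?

s: ◇◇◇¬p is T. ✗
t: ◇◇◇¬p is T. ✗
u: ◇◇◇¬p is F. ✓
v: ◇◇◇¬p is T. ✗
w: ◇◇◇¬p is T. ✗
x: ◇◇◇¬p is T. ✗
y: ◇◇◇¬p is T. ✗
Satisfying worlds: {u}.
So ¬◇◇◇¬p fails at the other 6 worlds.

6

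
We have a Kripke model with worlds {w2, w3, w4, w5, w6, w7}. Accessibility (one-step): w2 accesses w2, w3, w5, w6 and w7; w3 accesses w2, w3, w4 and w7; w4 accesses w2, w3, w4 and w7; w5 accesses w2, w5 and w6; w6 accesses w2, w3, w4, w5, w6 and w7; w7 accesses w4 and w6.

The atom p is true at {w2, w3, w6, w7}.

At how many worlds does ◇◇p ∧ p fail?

2

w2: ◇◇p is T, p is T. ✓
w3: ◇◇p is T, p is T. ✓
w4: ◇◇p is T, p is F. ✗
w5: ◇◇p is T, p is F. ✗
w6: ◇◇p is T, p is T. ✓
w7: ◇◇p is T, p is T. ✓
Satisfying worlds: {w2, w3, w6, w7}.
So ◇◇p ∧ p fails at the other 2 worlds.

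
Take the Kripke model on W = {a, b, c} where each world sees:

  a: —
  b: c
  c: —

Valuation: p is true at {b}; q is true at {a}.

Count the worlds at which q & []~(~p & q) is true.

a: q is T, []~(~p & q) is T. ✓
b: q is F, []~(~p & q) is T. ✗
c: q is F, []~(~p & q) is T. ✗
Satisfying worlds: {a}.

1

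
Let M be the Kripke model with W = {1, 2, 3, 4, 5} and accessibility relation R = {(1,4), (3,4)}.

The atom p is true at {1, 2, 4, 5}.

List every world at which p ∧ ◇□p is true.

1: p is T, ◇□p is T. ✓
2: p is T, ◇□p is F. ✗
3: p is F, ◇□p is T. ✗
4: p is T, ◇□p is F. ✗
5: p is T, ◇□p is F. ✗

{1}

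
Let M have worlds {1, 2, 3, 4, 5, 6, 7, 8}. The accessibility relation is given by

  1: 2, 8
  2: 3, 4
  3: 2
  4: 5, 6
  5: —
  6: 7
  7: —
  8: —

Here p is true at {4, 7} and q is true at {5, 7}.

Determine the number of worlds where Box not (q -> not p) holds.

1: successors {2, 8}; not (q -> not p) there: 2:F, 8:F. ✗
2: successors {3, 4}; not (q -> not p) there: 3:F, 4:F. ✗
3: successors {2}; not (q -> not p) there: 2:F. ✗
4: successors {5, 6}; not (q -> not p) there: 5:F, 6:F. ✗
5: no successors, so Box not (q -> not p) holds vacuously. ✓
6: successors {7}; not (q -> not p) there: 7:T. ✓
7: no successors, so Box not (q -> not p) holds vacuously. ✓
8: no successors, so Box not (q -> not p) holds vacuously. ✓
Satisfying worlds: {5, 6, 7, 8}.

4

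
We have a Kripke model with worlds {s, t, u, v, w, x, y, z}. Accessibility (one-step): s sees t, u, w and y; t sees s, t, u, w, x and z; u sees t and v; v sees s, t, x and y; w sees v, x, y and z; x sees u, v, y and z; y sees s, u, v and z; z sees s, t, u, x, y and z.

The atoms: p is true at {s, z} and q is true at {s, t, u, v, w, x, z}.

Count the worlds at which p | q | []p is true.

7

s: p is T, q | []p is T. ✓
t: p is F, q | []p is T. ✓
u: p is F, q | []p is T. ✓
v: p is F, q | []p is T. ✓
w: p is F, q | []p is T. ✓
x: p is F, q | []p is T. ✓
y: p is F, q | []p is F. ✗
z: p is T, q | []p is T. ✓
Satisfying worlds: {s, t, u, v, w, x, z}.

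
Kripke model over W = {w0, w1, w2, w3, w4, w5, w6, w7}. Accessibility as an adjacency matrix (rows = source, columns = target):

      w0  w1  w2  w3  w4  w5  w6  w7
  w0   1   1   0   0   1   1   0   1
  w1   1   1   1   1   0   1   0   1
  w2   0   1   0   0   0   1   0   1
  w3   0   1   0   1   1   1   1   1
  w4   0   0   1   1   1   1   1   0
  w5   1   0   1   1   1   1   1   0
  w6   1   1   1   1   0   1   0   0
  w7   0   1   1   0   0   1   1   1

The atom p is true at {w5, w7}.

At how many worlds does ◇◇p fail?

0

w0: successors {w0, w1, w4, w5, w7}; ◇p there: w0:T, w1:T, w4:T, w5:T, w7:T. ✓
w1: successors {w0, w1, w2, w3, w5, w7}; ◇p there: w0:T, w1:T, w2:T, w3:T, w5:T, w7:T. ✓
w2: successors {w1, w5, w7}; ◇p there: w1:T, w5:T, w7:T. ✓
w3: successors {w1, w3, w4, w5, w6, w7}; ◇p there: w1:T, w3:T, w4:T, w5:T, w6:T, w7:T. ✓
w4: successors {w2, w3, w4, w5, w6}; ◇p there: w2:T, w3:T, w4:T, w5:T, w6:T. ✓
w5: successors {w0, w2, w3, w4, w5, w6}; ◇p there: w0:T, w2:T, w3:T, w4:T, w5:T, w6:T. ✓
w6: successors {w0, w1, w2, w3, w5}; ◇p there: w0:T, w1:T, w2:T, w3:T, w5:T. ✓
w7: successors {w1, w2, w5, w6, w7}; ◇p there: w1:T, w2:T, w5:T, w6:T, w7:T. ✓
Satisfying worlds: {w0, w1, w2, w3, w4, w5, w6, w7}.
So ◇◇p fails at the other 0 worlds.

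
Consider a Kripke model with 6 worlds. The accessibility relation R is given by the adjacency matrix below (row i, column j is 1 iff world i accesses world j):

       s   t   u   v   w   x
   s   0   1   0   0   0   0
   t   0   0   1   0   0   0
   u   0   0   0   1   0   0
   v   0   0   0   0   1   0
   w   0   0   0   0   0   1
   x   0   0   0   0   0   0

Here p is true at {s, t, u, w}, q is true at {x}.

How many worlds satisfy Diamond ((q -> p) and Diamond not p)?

s: successors {t}; (q -> p) and Diamond not p there: t:F. ✗
t: successors {u}; (q -> p) and Diamond not p there: u:T. ✓
u: successors {v}; (q -> p) and Diamond not p there: v:F. ✗
v: successors {w}; (q -> p) and Diamond not p there: w:T. ✓
w: successors {x}; (q -> p) and Diamond not p there: x:F. ✗
x: no successors, so Diamond ((q -> p) and Diamond not p) fails. ✗
Satisfying worlds: {t, v}.

2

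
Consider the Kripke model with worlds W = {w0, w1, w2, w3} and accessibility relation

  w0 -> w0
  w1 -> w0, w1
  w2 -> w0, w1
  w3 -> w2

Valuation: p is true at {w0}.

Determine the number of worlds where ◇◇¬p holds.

w0: successors {w0}; ◇¬p there: w0:F. ✗
w1: successors {w0, w1}; ◇¬p there: w0:F, w1:T. ✓
w2: successors {w0, w1}; ◇¬p there: w0:F, w1:T. ✓
w3: successors {w2}; ◇¬p there: w2:T. ✓
Satisfying worlds: {w1, w2, w3}.

3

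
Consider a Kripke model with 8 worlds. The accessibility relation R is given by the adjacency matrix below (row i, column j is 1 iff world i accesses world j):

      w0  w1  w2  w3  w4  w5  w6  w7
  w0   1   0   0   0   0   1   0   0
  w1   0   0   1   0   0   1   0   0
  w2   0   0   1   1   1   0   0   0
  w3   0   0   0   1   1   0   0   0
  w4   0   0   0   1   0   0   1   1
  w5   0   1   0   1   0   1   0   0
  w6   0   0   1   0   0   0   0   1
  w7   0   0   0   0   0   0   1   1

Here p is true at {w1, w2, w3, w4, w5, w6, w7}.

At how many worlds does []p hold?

7

w0: successors {w0, w5}; p there: w0:F, w5:T. ✗
w1: successors {w2, w5}; p there: w2:T, w5:T. ✓
w2: successors {w2, w3, w4}; p there: w2:T, w3:T, w4:T. ✓
w3: successors {w3, w4}; p there: w3:T, w4:T. ✓
w4: successors {w3, w6, w7}; p there: w3:T, w6:T, w7:T. ✓
w5: successors {w1, w3, w5}; p there: w1:T, w3:T, w5:T. ✓
w6: successors {w2, w7}; p there: w2:T, w7:T. ✓
w7: successors {w6, w7}; p there: w6:T, w7:T. ✓
Satisfying worlds: {w1, w2, w3, w4, w5, w6, w7}.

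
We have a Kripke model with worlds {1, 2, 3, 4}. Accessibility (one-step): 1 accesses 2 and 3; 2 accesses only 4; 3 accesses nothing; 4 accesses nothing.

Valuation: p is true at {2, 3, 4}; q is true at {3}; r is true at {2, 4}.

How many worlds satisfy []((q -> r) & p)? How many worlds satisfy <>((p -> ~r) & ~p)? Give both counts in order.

For []((q -> r) & p):
1: successors {2, 3}; (q -> r) & p there: 2:T, 3:F. ✗
2: successors {4}; (q -> r) & p there: 4:T. ✓
3: no successors, so []((q -> r) & p) holds vacuously. ✓
4: no successors, so []((q -> r) & p) holds vacuously. ✓
— 3 worlds.
For <>((p -> ~r) & ~p):
1: successors {2, 3}; (p -> ~r) & ~p there: 2:F, 3:F. ✗
2: successors {4}; (p -> ~r) & ~p there: 4:F. ✗
3: no successors, so <>((p -> ~r) & ~p) fails. ✗
4: no successors, so <>((p -> ~r) & ~p) fails. ✗
— 0 worlds.

3 and 0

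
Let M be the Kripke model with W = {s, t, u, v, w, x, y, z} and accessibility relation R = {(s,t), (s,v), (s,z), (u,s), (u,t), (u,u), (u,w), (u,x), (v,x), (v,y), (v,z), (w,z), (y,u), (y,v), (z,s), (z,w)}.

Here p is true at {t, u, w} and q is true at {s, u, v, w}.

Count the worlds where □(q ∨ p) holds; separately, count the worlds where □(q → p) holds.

4 and 4

For □(q ∨ p):
s: successors {t, v, z}; q ∨ p there: t:T, v:T, z:F. ✗
t: no successors, so □(q ∨ p) holds vacuously. ✓
u: successors {s, t, u, w, x}; q ∨ p there: s:T, t:T, u:T, w:T, x:F. ✗
v: successors {x, y, z}; q ∨ p there: x:F, y:F, z:F. ✗
w: successors {z}; q ∨ p there: z:F. ✗
x: no successors, so □(q ∨ p) holds vacuously. ✓
y: successors {u, v}; q ∨ p there: u:T, v:T. ✓
z: successors {s, w}; q ∨ p there: s:T, w:T. ✓
— 4 worlds.
For □(q → p):
s: successors {t, v, z}; q → p there: t:T, v:F, z:T. ✗
t: no successors, so □(q → p) holds vacuously. ✓
u: successors {s, t, u, w, x}; q → p there: s:F, t:T, u:T, w:T, x:T. ✗
v: successors {x, y, z}; q → p there: x:T, y:T, z:T. ✓
w: successors {z}; q → p there: z:T. ✓
x: no successors, so □(q → p) holds vacuously. ✓
y: successors {u, v}; q → p there: u:T, v:F. ✗
z: successors {s, w}; q → p there: s:F, w:T. ✗
— 4 worlds.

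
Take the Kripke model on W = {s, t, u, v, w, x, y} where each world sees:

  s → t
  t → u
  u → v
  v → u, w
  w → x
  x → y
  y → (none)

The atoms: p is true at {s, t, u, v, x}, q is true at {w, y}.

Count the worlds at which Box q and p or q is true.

s: Box q and p is F, q is F. ✗
t: Box q and p is F, q is F. ✗
u: Box q and p is F, q is F. ✗
v: Box q and p is F, q is F. ✗
w: Box q and p is F, q is T. ✓
x: Box q and p is T, q is F. ✓
y: Box q and p is F, q is T. ✓
Satisfying worlds: {w, x, y}.

3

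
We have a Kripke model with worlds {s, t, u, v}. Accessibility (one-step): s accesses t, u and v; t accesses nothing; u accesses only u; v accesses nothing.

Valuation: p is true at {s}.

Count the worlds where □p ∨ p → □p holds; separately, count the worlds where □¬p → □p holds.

For □p ∨ p → □p:
s: □p ∨ p is T, □p is F. ✗
t: □p ∨ p is T, □p is T. ✓
u: □p ∨ p is F, □p is F. ✓
v: □p ∨ p is T, □p is T. ✓
— 3 worlds.
For □¬p → □p:
s: □¬p is T, □p is F. ✗
t: □¬p is T, □p is T. ✓
u: □¬p is T, □p is F. ✗
v: □¬p is T, □p is T. ✓
— 2 worlds.

3 and 2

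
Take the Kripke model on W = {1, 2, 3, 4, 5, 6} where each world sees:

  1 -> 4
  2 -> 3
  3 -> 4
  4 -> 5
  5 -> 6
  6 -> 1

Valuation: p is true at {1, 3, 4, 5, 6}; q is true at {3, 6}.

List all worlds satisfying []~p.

∅

1: successors {4}; ~p there: 4:F. ✗
2: successors {3}; ~p there: 3:F. ✗
3: successors {4}; ~p there: 4:F. ✗
4: successors {5}; ~p there: 5:F. ✗
5: successors {6}; ~p there: 6:F. ✗
6: successors {1}; ~p there: 1:F. ✗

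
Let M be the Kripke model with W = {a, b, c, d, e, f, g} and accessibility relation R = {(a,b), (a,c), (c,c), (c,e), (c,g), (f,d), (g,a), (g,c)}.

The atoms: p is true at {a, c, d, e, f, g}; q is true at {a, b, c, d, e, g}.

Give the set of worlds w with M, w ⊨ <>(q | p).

a: successors {b, c}; q | p there: b:T, c:T. ✓
b: no successors, so <>(q | p) fails. ✗
c: successors {c, e, g}; q | p there: c:T, e:T, g:T. ✓
d: no successors, so <>(q | p) fails. ✗
e: no successors, so <>(q | p) fails. ✗
f: successors {d}; q | p there: d:T. ✓
g: successors {a, c}; q | p there: a:T, c:T. ✓

{a, c, f, g}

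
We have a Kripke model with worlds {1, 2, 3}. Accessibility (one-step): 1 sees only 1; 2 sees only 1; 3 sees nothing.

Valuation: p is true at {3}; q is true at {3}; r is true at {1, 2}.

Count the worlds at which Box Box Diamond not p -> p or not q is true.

1: Box Box Diamond not p is T, p or not q is T. ✓
2: Box Box Diamond not p is T, p or not q is T. ✓
3: Box Box Diamond not p is T, p or not q is T. ✓
Satisfying worlds: {1, 2, 3}.

3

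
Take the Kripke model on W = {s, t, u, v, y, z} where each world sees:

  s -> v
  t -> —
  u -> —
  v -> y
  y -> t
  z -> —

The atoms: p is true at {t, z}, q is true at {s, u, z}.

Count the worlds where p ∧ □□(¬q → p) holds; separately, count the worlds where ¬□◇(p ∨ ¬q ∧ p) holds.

For p ∧ □□(¬q → p):
s: p is F, □□(¬q → p) is F. ✗
t: p is T, □□(¬q → p) is T. ✓
u: p is F, □□(¬q → p) is T. ✗
v: p is F, □□(¬q → p) is T. ✗
y: p is F, □□(¬q → p) is T. ✗
z: p is T, □□(¬q → p) is T. ✓
— 2 worlds.
For ¬□◇(p ∨ ¬q ∧ p):
s: □◇(p ∨ ¬q ∧ p) is F. ✓
t: □◇(p ∨ ¬q ∧ p) is T. ✗
u: □◇(p ∨ ¬q ∧ p) is T. ✗
v: □◇(p ∨ ¬q ∧ p) is T. ✗
y: □◇(p ∨ ¬q ∧ p) is F. ✓
z: □◇(p ∨ ¬q ∧ p) is T. ✗
— 2 worlds.

2 and 2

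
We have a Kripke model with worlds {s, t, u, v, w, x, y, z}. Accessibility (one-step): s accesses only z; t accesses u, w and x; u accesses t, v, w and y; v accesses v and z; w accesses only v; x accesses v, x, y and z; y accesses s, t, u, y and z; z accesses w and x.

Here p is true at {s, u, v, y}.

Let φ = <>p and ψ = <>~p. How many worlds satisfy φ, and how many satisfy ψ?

For <>p:
s: successors {z}; p there: z:F. ✗
t: successors {u, w, x}; p there: u:T, w:F, x:F. ✓
u: successors {t, v, w, y}; p there: t:F, v:T, w:F, y:T. ✓
v: successors {v, z}; p there: v:T, z:F. ✓
w: successors {v}; p there: v:T. ✓
x: successors {v, x, y, z}; p there: v:T, x:F, y:T, z:F. ✓
y: successors {s, t, u, y, z}; p there: s:T, t:F, u:T, y:T, z:F. ✓
z: successors {w, x}; p there: w:F, x:F. ✗
— 6 worlds.
For <>~p:
s: successors {z}; ~p there: z:T. ✓
t: successors {u, w, x}; ~p there: u:F, w:T, x:T. ✓
u: successors {t, v, w, y}; ~p there: t:T, v:F, w:T, y:F. ✓
v: successors {v, z}; ~p there: v:F, z:T. ✓
w: successors {v}; ~p there: v:F. ✗
x: successors {v, x, y, z}; ~p there: v:F, x:T, y:F, z:T. ✓
y: successors {s, t, u, y, z}; ~p there: s:F, t:T, u:F, y:F, z:T. ✓
z: successors {w, x}; ~p there: w:T, x:T. ✓
— 7 worlds.

6 and 7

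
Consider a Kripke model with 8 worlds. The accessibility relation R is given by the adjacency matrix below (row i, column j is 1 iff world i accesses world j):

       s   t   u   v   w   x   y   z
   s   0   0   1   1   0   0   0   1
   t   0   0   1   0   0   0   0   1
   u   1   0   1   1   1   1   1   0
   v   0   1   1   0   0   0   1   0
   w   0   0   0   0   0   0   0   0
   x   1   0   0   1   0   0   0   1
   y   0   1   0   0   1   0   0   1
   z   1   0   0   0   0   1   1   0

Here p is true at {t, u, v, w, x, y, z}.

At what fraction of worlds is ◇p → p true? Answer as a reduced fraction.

s: ◇p is T, p is F. ✗
t: ◇p is T, p is T. ✓
u: ◇p is T, p is T. ✓
v: ◇p is T, p is T. ✓
w: ◇p is F, p is T. ✓
x: ◇p is T, p is T. ✓
y: ◇p is T, p is T. ✓
z: ◇p is T, p is T. ✓
That's 7 of 8 worlds, so 7/8.

7/8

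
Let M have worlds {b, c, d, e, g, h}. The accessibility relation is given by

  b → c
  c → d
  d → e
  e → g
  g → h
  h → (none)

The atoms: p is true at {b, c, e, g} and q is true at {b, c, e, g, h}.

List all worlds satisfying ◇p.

{b, d, e}

b: successors {c}; p there: c:T. ✓
c: successors {d}; p there: d:F. ✗
d: successors {e}; p there: e:T. ✓
e: successors {g}; p there: g:T. ✓
g: successors {h}; p there: h:F. ✗
h: no successors, so ◇p fails. ✗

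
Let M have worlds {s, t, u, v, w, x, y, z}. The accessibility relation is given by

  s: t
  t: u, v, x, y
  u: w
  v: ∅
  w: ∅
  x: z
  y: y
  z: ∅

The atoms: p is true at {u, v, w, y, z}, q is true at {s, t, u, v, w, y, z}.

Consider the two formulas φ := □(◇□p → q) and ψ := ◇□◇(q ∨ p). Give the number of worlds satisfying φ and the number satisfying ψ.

7 and 4

For □(◇□p → q):
s: successors {t}; ◇□p → q there: t:T. ✓
t: successors {u, v, x, y}; ◇□p → q there: u:T, v:T, x:F, y:T. ✗
u: successors {w}; ◇□p → q there: w:T. ✓
v: no successors, so □(◇□p → q) holds vacuously. ✓
w: no successors, so □(◇□p → q) holds vacuously. ✓
x: successors {z}; ◇□p → q there: z:T. ✓
y: successors {y}; ◇□p → q there: y:T. ✓
z: no successors, so □(◇□p → q) holds vacuously. ✓
— 7 worlds.
For ◇□◇(q ∨ p):
s: successors {t}; □◇(q ∨ p) there: t:F. ✗
t: successors {u, v, x, y}; □◇(q ∨ p) there: u:F, v:T, x:F, y:T. ✓
u: successors {w}; □◇(q ∨ p) there: w:T. ✓
v: no successors, so ◇□◇(q ∨ p) fails. ✗
w: no successors, so ◇□◇(q ∨ p) fails. ✗
x: successors {z}; □◇(q ∨ p) there: z:T. ✓
y: successors {y}; □◇(q ∨ p) there: y:T. ✓
z: no successors, so ◇□◇(q ∨ p) fails. ✗
— 4 worlds.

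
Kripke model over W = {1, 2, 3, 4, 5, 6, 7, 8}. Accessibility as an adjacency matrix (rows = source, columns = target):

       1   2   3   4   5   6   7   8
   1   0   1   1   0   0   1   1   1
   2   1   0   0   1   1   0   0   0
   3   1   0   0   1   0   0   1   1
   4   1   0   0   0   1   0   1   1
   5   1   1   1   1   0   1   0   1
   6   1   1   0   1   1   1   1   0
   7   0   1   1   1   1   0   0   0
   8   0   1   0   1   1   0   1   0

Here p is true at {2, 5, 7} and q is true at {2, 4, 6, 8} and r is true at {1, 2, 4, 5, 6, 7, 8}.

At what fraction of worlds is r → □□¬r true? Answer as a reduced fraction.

1/8

1: r is T, □□¬r is F. ✗
2: r is T, □□¬r is F. ✗
3: r is F, □□¬r is F. ✓
4: r is T, □□¬r is F. ✗
5: r is T, □□¬r is F. ✗
6: r is T, □□¬r is F. ✗
7: r is T, □□¬r is F. ✗
8: r is T, □□¬r is F. ✗
That's 1 of 8 worlds, so 1/8.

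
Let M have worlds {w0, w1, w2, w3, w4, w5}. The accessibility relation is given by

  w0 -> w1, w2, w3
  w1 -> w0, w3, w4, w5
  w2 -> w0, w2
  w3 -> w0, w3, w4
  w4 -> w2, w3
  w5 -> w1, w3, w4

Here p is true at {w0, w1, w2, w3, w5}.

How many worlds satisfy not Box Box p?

5

w0: Box Box p is F. ✓
w1: Box Box p is F. ✓
w2: Box Box p is T. ✗
w3: Box Box p is F. ✓
w4: Box Box p is F. ✓
w5: Box Box p is F. ✓
Satisfying worlds: {w0, w1, w3, w4, w5}.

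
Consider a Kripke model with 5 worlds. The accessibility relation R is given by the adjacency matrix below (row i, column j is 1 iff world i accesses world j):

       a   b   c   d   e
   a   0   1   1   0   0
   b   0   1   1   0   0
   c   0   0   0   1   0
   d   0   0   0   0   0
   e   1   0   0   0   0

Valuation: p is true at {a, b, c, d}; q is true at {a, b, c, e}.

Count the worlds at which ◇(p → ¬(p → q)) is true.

a: successors {b, c}; p → ¬(p → q) there: b:F, c:F. ✗
b: successors {b, c}; p → ¬(p → q) there: b:F, c:F. ✗
c: successors {d}; p → ¬(p → q) there: d:T. ✓
d: no successors, so ◇(p → ¬(p → q)) fails. ✗
e: successors {a}; p → ¬(p → q) there: a:F. ✗
Satisfying worlds: {c}.

1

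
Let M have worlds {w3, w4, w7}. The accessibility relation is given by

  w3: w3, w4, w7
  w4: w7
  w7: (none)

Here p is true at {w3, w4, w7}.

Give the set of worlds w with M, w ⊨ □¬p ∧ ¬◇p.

w3: □¬p is F, ¬◇p is F. ✗
w4: □¬p is F, ¬◇p is F. ✗
w7: □¬p is T, ¬◇p is T. ✓

{w7}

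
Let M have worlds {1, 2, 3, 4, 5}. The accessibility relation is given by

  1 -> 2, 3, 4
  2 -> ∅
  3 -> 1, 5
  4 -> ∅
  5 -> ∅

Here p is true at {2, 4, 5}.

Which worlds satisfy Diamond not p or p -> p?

1: Diamond not p or p is T, p is F. ✗
2: Diamond not p or p is T, p is T. ✓
3: Diamond not p or p is T, p is F. ✗
4: Diamond not p or p is T, p is T. ✓
5: Diamond not p or p is T, p is T. ✓

{2, 4, 5}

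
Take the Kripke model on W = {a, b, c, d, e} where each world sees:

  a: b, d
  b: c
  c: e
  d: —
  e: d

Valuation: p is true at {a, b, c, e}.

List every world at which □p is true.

a: successors {b, d}; p there: b:T, d:F. ✗
b: successors {c}; p there: c:T. ✓
c: successors {e}; p there: e:T. ✓
d: no successors, so □p holds vacuously. ✓
e: successors {d}; p there: d:F. ✗

{b, c, d}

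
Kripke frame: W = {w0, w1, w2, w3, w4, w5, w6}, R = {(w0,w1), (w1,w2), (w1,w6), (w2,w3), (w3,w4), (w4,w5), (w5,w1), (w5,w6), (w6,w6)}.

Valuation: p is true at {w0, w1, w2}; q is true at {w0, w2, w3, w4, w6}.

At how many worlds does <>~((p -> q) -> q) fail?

6

w0: successors {w1}; ~((p -> q) -> q) there: w1:F. ✗
w1: successors {w2, w6}; ~((p -> q) -> q) there: w2:F, w6:F. ✗
w2: successors {w3}; ~((p -> q) -> q) there: w3:F. ✗
w3: successors {w4}; ~((p -> q) -> q) there: w4:F. ✗
w4: successors {w5}; ~((p -> q) -> q) there: w5:T. ✓
w5: successors {w1, w6}; ~((p -> q) -> q) there: w1:F, w6:F. ✗
w6: successors {w6}; ~((p -> q) -> q) there: w6:F. ✗
Satisfying worlds: {w4}.
So <>~((p -> q) -> q) fails at the other 6 worlds.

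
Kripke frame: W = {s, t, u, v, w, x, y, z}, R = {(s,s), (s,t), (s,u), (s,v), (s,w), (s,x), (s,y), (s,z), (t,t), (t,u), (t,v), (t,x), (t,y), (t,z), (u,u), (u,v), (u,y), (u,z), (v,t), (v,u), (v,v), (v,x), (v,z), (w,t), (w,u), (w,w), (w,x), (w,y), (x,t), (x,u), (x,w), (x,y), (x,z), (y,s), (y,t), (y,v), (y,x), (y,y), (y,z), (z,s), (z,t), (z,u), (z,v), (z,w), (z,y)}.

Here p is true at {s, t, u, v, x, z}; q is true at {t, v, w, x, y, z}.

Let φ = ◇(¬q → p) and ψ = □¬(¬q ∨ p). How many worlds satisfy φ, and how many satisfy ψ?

For ◇(¬q → p):
s: successors {s, t, u, v, w, x, y, z}; ¬q → p there: s:T, t:T, u:T, v:T, w:T, x:T, y:T, z:T. ✓
t: successors {t, u, v, x, y, z}; ¬q → p there: t:T, u:T, v:T, x:T, y:T, z:T. ✓
u: successors {u, v, y, z}; ¬q → p there: u:T, v:T, y:T, z:T. ✓
v: successors {t, u, v, x, z}; ¬q → p there: t:T, u:T, v:T, x:T, z:T. ✓
w: successors {t, u, w, x, y}; ¬q → p there: t:T, u:T, w:T, x:T, y:T. ✓
x: successors {t, u, w, y, z}; ¬q → p there: t:T, u:T, w:T, y:T, z:T. ✓
y: successors {s, t, v, x, y, z}; ¬q → p there: s:T, t:T, v:T, x:T, y:T, z:T. ✓
z: successors {s, t, u, v, w, y}; ¬q → p there: s:T, t:T, u:T, v:T, w:T, y:T. ✓
— 8 worlds.
For □¬(¬q ∨ p):
s: successors {s, t, u, v, w, x, y, z}; ¬(¬q ∨ p) there: s:F, t:F, u:F, v:F, w:T, x:F, y:T, z:F. ✗
t: successors {t, u, v, x, y, z}; ¬(¬q ∨ p) there: t:F, u:F, v:F, x:F, y:T, z:F. ✗
u: successors {u, v, y, z}; ¬(¬q ∨ p) there: u:F, v:F, y:T, z:F. ✗
v: successors {t, u, v, x, z}; ¬(¬q ∨ p) there: t:F, u:F, v:F, x:F, z:F. ✗
w: successors {t, u, w, x, y}; ¬(¬q ∨ p) there: t:F, u:F, w:T, x:F, y:T. ✗
x: successors {t, u, w, y, z}; ¬(¬q ∨ p) there: t:F, u:F, w:T, y:T, z:F. ✗
y: successors {s, t, v, x, y, z}; ¬(¬q ∨ p) there: s:F, t:F, v:F, x:F, y:T, z:F. ✗
z: successors {s, t, u, v, w, y}; ¬(¬q ∨ p) there: s:F, t:F, u:F, v:F, w:T, y:T. ✗
— 0 worlds.

8 and 0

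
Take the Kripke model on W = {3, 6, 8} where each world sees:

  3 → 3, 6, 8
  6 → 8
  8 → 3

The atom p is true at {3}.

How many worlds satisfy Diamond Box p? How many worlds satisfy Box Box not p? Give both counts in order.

For Diamond Box p:
3: successors {3, 6, 8}; Box p there: 3:F, 6:F, 8:T. ✓
6: successors {8}; Box p there: 8:T. ✓
8: successors {3}; Box p there: 3:F. ✗
— 2 worlds.
For Box Box not p:
3: successors {3, 6, 8}; Box not p there: 3:F, 6:T, 8:F. ✗
6: successors {8}; Box not p there: 8:F. ✗
8: successors {3}; Box not p there: 3:F. ✗
— 0 worlds.

2 and 0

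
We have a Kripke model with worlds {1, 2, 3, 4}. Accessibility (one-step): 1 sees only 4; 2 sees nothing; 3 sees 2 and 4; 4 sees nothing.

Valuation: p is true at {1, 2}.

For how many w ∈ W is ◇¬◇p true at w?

1: successors {4}; ¬◇p there: 4:T. ✓
2: no successors, so ◇¬◇p fails. ✗
3: successors {2, 4}; ¬◇p there: 2:T, 4:T. ✓
4: no successors, so ◇¬◇p fails. ✗
Satisfying worlds: {1, 3}.

2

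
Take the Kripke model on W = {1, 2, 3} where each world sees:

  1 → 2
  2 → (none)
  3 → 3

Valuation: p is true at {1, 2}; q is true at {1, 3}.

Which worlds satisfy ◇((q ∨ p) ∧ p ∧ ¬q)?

{1}

1: successors {2}; (q ∨ p) ∧ p ∧ ¬q there: 2:T. ✓
2: no successors, so ◇((q ∨ p) ∧ p ∧ ¬q) fails. ✗
3: successors {3}; (q ∨ p) ∧ p ∧ ¬q there: 3:F. ✗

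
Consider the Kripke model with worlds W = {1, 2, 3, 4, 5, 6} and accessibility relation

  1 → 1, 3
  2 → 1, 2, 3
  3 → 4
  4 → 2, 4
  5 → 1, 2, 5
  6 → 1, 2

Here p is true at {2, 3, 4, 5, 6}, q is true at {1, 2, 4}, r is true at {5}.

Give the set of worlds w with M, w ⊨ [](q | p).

1: successors {1, 3}; q | p there: 1:T, 3:T. ✓
2: successors {1, 2, 3}; q | p there: 1:T, 2:T, 3:T. ✓
3: successors {4}; q | p there: 4:T. ✓
4: successors {2, 4}; q | p there: 2:T, 4:T. ✓
5: successors {1, 2, 5}; q | p there: 1:T, 2:T, 5:T. ✓
6: successors {1, 2}; q | p there: 1:T, 2:T. ✓

{1, 2, 3, 4, 5, 6}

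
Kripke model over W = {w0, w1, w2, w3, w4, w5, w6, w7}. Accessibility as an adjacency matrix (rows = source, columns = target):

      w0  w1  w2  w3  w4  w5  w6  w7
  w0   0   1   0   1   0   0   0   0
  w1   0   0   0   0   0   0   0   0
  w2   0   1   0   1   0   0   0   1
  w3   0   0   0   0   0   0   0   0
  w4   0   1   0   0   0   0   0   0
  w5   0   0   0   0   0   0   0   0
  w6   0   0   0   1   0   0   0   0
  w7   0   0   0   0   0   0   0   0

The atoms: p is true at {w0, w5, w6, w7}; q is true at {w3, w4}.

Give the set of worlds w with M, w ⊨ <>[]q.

w0: successors {w1, w3}; []q there: w1:T, w3:T. ✓
w1: no successors, so <>[]q fails. ✗
w2: successors {w1, w3, w7}; []q there: w1:T, w3:T, w7:T. ✓
w3: no successors, so <>[]q fails. ✗
w4: successors {w1}; []q there: w1:T. ✓
w5: no successors, so <>[]q fails. ✗
w6: successors {w3}; []q there: w3:T. ✓
w7: no successors, so <>[]q fails. ✗

{w0, w2, w4, w6}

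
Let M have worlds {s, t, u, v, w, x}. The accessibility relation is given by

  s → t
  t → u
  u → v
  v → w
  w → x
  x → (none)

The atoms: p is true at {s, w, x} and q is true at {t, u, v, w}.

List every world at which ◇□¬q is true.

s: successors {t}; □¬q there: t:F. ✗
t: successors {u}; □¬q there: u:F. ✗
u: successors {v}; □¬q there: v:F. ✗
v: successors {w}; □¬q there: w:T. ✓
w: successors {x}; □¬q there: x:T. ✓
x: no successors, so ◇□¬q fails. ✗

{v, w}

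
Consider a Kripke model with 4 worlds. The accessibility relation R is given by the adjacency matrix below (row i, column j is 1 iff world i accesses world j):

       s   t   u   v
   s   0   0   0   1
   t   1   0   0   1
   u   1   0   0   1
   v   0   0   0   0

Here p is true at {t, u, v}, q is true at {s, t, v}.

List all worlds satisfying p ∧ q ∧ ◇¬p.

{t}

s: p ∧ q is F, ◇¬p is F. ✗
t: p ∧ q is T, ◇¬p is T. ✓
u: p ∧ q is F, ◇¬p is T. ✗
v: p ∧ q is T, ◇¬p is F. ✗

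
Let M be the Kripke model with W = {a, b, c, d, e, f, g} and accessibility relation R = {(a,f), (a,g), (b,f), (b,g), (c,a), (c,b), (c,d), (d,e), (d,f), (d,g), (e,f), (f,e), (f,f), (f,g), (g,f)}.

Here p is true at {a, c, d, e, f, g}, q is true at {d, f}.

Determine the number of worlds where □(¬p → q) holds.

6

a: successors {f, g}; ¬p → q there: f:T, g:T. ✓
b: successors {f, g}; ¬p → q there: f:T, g:T. ✓
c: successors {a, b, d}; ¬p → q there: a:T, b:F, d:T. ✗
d: successors {e, f, g}; ¬p → q there: e:T, f:T, g:T. ✓
e: successors {f}; ¬p → q there: f:T. ✓
f: successors {e, f, g}; ¬p → q there: e:T, f:T, g:T. ✓
g: successors {f}; ¬p → q there: f:T. ✓
Satisfying worlds: {a, b, d, e, f, g}.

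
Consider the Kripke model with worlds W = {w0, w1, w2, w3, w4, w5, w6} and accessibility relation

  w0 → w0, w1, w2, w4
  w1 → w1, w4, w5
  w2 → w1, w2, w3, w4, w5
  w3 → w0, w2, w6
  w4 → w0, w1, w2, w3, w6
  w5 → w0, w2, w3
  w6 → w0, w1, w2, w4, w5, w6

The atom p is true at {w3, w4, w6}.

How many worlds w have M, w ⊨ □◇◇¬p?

w0: successors {w0, w1, w2, w4}; ◇◇¬p there: w0:T, w1:T, w2:T, w4:T. ✓
w1: successors {w1, w4, w5}; ◇◇¬p there: w1:T, w4:T, w5:T. ✓
w2: successors {w1, w2, w3, w4, w5}; ◇◇¬p there: w1:T, w2:T, w3:T, w4:T, w5:T. ✓
w3: successors {w0, w2, w6}; ◇◇¬p there: w0:T, w2:T, w6:T. ✓
w4: successors {w0, w1, w2, w3, w6}; ◇◇¬p there: w0:T, w1:T, w2:T, w3:T, w6:T. ✓
w5: successors {w0, w2, w3}; ◇◇¬p there: w0:T, w2:T, w3:T. ✓
w6: successors {w0, w1, w2, w4, w5, w6}; ◇◇¬p there: w0:T, w1:T, w2:T, w4:T, w5:T, w6:T. ✓
Satisfying worlds: {w0, w1, w2, w3, w4, w5, w6}.

7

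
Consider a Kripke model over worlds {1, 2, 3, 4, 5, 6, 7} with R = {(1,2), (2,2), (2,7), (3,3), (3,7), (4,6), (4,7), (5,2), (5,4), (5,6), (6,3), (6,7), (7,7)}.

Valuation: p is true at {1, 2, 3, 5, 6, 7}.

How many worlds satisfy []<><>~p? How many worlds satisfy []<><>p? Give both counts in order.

For []<><>~p:
1: successors {2}; <><>~p there: 2:F. ✗
2: successors {2, 7}; <><>~p there: 2:F, 7:F. ✗
3: successors {3, 7}; <><>~p there: 3:F, 7:F. ✗
4: successors {6, 7}; <><>~p there: 6:F, 7:F. ✗
5: successors {2, 4, 6}; <><>~p there: 2:F, 4:F, 6:F. ✗
6: successors {3, 7}; <><>~p there: 3:F, 7:F. ✗
7: successors {7}; <><>~p there: 7:F. ✗
— 0 worlds.
For []<><>p:
1: successors {2}; <><>p there: 2:T. ✓
2: successors {2, 7}; <><>p there: 2:T, 7:T. ✓
3: successors {3, 7}; <><>p there: 3:T, 7:T. ✓
4: successors {6, 7}; <><>p there: 6:T, 7:T. ✓
5: successors {2, 4, 6}; <><>p there: 2:T, 4:T, 6:T. ✓
6: successors {3, 7}; <><>p there: 3:T, 7:T. ✓
7: successors {7}; <><>p there: 7:T. ✓
— 7 worlds.

0 and 7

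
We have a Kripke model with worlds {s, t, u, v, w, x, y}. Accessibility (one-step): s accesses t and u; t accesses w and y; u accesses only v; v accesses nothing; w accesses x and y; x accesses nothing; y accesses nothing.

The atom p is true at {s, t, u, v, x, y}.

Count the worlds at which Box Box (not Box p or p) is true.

6

s: successors {t, u}; Box (not Box p or p) there: t:F, u:T. ✗
t: successors {w, y}; Box (not Box p or p) there: w:T, y:T. ✓
u: successors {v}; Box (not Box p or p) there: v:T. ✓
v: no successors, so Box Box (not Box p or p) holds vacuously. ✓
w: successors {x, y}; Box (not Box p or p) there: x:T, y:T. ✓
x: no successors, so Box Box (not Box p or p) holds vacuously. ✓
y: no successors, so Box Box (not Box p or p) holds vacuously. ✓
Satisfying worlds: {t, u, v, w, x, y}.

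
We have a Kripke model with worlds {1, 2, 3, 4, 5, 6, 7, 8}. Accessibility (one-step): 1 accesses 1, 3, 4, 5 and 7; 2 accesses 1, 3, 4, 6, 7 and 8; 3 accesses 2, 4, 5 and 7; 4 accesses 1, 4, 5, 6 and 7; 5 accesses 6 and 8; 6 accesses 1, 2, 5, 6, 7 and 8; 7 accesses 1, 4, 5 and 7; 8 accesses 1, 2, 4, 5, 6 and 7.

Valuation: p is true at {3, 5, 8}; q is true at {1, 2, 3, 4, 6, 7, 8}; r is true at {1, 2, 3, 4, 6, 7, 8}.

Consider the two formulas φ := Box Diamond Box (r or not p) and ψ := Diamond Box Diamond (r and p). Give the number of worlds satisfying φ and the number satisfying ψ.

2 and 0

For Box Diamond Box (r or not p):
1: successors {1, 3, 4, 5, 7}; Diamond Box (r or not p) there: 1:T, 3:T, 4:T, 5:F, 7:T. ✗
2: successors {1, 3, 4, 6, 7, 8}; Diamond Box (r or not p) there: 1:T, 3:T, 4:T, 6:T, 7:T, 8:T. ✓
3: successors {2, 4, 5, 7}; Diamond Box (r or not p) there: 2:F, 4:T, 5:F, 7:T. ✗
4: successors {1, 4, 5, 6, 7}; Diamond Box (r or not p) there: 1:T, 4:T, 5:F, 6:T, 7:T. ✗
5: successors {6, 8}; Diamond Box (r or not p) there: 6:T, 8:T. ✓
6: successors {1, 2, 5, 6, 7, 8}; Diamond Box (r or not p) there: 1:T, 2:F, 5:F, 6:T, 7:T, 8:T. ✗
7: successors {1, 4, 5, 7}; Diamond Box (r or not p) there: 1:T, 4:T, 5:F, 7:T. ✗
8: successors {1, 2, 4, 5, 6, 7}; Diamond Box (r or not p) there: 1:T, 2:F, 4:T, 5:F, 6:T, 7:T. ✗
— 2 worlds.
For Diamond Box Diamond (r and p):
1: successors {1, 3, 4, 5, 7}; Box Diamond (r and p) there: 1:F, 3:F, 4:F, 5:F, 7:F. ✗
2: successors {1, 3, 4, 6, 7, 8}; Box Diamond (r and p) there: 1:F, 3:F, 4:F, 6:F, 7:F, 8:F. ✗
3: successors {2, 4, 5, 7}; Box Diamond (r and p) there: 2:F, 4:F, 5:F, 7:F. ✗
4: successors {1, 4, 5, 6, 7}; Box Diamond (r and p) there: 1:F, 4:F, 5:F, 6:F, 7:F. ✗
5: successors {6, 8}; Box Diamond (r and p) there: 6:F, 8:F. ✗
6: successors {1, 2, 5, 6, 7, 8}; Box Diamond (r and p) there: 1:F, 2:F, 5:F, 6:F, 7:F, 8:F. ✗
7: successors {1, 4, 5, 7}; Box Diamond (r and p) there: 1:F, 4:F, 5:F, 7:F. ✗
8: successors {1, 2, 4, 5, 6, 7}; Box Diamond (r and p) there: 1:F, 2:F, 4:F, 5:F, 6:F, 7:F. ✗
— 0 worlds.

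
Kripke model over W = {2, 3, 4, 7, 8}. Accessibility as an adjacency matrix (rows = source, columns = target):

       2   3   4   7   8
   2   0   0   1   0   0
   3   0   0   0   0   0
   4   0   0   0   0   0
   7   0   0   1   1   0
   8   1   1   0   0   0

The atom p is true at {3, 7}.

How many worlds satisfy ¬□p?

2: □p is F. ✓
3: □p is T. ✗
4: □p is T. ✗
7: □p is F. ✓
8: □p is F. ✓
Satisfying worlds: {2, 7, 8}.

3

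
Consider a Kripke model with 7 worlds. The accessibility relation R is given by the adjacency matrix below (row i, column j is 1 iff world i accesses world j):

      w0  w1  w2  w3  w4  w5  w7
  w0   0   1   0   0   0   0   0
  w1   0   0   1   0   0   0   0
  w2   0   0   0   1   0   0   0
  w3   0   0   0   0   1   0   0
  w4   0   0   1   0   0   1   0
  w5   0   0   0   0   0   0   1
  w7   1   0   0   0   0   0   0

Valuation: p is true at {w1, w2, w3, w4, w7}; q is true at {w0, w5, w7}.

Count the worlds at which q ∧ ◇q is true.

w0: q is T, ◇q is F. ✗
w1: q is F, ◇q is F. ✗
w2: q is F, ◇q is F. ✗
w3: q is F, ◇q is F. ✗
w4: q is F, ◇q is T. ✗
w5: q is T, ◇q is T. ✓
w7: q is T, ◇q is T. ✓
Satisfying worlds: {w5, w7}.

2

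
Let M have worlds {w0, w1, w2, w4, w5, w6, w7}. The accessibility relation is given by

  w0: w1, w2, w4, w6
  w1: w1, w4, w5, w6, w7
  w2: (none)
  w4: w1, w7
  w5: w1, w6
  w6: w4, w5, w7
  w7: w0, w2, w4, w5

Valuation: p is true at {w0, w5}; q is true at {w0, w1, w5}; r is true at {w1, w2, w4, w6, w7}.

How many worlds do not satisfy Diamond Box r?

3

w0: successors {w1, w2, w4, w6}; Box r there: w1:F, w2:T, w4:T, w6:F. ✓
w1: successors {w1, w4, w5, w6, w7}; Box r there: w1:F, w4:T, w5:T, w6:F, w7:F. ✓
w2: no successors, so Diamond Box r fails. ✗
w4: successors {w1, w7}; Box r there: w1:F, w7:F. ✗
w5: successors {w1, w6}; Box r there: w1:F, w6:F. ✗
w6: successors {w4, w5, w7}; Box r there: w4:T, w5:T, w7:F. ✓
w7: successors {w0, w2, w4, w5}; Box r there: w0:T, w2:T, w4:T, w5:T. ✓
Satisfying worlds: {w0, w1, w6, w7}.
So Diamond Box r fails at the other 3 worlds.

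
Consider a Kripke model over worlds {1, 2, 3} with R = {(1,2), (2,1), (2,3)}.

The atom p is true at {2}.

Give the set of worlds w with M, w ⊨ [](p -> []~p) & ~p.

1: [](p -> []~p) is T, ~p is T. ✓
2: [](p -> []~p) is T, ~p is F. ✗
3: [](p -> []~p) is T, ~p is T. ✓

{1, 3}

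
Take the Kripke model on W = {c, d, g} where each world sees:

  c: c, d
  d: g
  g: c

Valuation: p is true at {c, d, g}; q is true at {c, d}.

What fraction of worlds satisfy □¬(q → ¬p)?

2/3

c: successors {c, d}; ¬(q → ¬p) there: c:T, d:T. ✓
d: successors {g}; ¬(q → ¬p) there: g:F. ✗
g: successors {c}; ¬(q → ¬p) there: c:T. ✓
That's 2 of 3 worlds, so 2/3.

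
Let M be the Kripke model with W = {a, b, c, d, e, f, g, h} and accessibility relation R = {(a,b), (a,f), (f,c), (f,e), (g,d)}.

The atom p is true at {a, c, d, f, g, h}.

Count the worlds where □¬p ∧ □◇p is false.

a: □¬p is F, □◇p is F. ✗
b: □¬p is T, □◇p is T. ✓
c: □¬p is T, □◇p is T. ✓
d: □¬p is T, □◇p is T. ✓
e: □¬p is T, □◇p is T. ✓
f: □¬p is F, □◇p is F. ✗
g: □¬p is F, □◇p is F. ✗
h: □¬p is T, □◇p is T. ✓
Satisfying worlds: {b, c, d, e, h}.
So □¬p ∧ □◇p fails at the other 3 worlds.

3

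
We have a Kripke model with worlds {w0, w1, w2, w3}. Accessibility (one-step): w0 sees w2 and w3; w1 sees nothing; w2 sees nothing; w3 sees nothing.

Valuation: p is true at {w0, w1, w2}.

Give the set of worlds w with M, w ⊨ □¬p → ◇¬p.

w0: □¬p is F, ◇¬p is T. ✓
w1: □¬p is T, ◇¬p is F. ✗
w2: □¬p is T, ◇¬p is F. ✗
w3: □¬p is T, ◇¬p is F. ✗

{w0}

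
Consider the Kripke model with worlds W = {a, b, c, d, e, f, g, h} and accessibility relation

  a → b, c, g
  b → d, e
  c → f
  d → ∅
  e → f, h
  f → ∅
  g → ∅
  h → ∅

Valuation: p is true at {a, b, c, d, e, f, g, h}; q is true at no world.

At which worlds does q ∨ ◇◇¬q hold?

a: q is F, ◇◇¬q is T. ✓
b: q is F, ◇◇¬q is T. ✓
c: q is F, ◇◇¬q is F. ✗
d: q is F, ◇◇¬q is F. ✗
e: q is F, ◇◇¬q is F. ✗
f: q is F, ◇◇¬q is F. ✗
g: q is F, ◇◇¬q is F. ✗
h: q is F, ◇◇¬q is F. ✗

{a, b}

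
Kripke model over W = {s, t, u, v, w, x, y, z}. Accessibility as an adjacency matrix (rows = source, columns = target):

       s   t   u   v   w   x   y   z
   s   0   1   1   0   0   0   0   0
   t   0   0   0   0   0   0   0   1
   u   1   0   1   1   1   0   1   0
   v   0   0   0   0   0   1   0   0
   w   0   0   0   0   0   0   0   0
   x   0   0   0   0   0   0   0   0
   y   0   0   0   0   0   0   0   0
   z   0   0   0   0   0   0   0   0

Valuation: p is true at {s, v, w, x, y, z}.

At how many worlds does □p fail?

2

s: successors {t, u}; p there: t:F, u:F. ✗
t: successors {z}; p there: z:T. ✓
u: successors {s, u, v, w, y}; p there: s:T, u:F, v:T, w:T, y:T. ✗
v: successors {x}; p there: x:T. ✓
w: no successors, so □p holds vacuously. ✓
x: no successors, so □p holds vacuously. ✓
y: no successors, so □p holds vacuously. ✓
z: no successors, so □p holds vacuously. ✓
Satisfying worlds: {t, v, w, x, y, z}.
So □p fails at the other 2 worlds.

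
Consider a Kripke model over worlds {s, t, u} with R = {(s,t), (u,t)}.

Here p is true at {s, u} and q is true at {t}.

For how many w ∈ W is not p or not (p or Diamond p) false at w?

s: not p is F, not (p or Diamond p) is F. ✗
t: not p is T, not (p or Diamond p) is T. ✓
u: not p is F, not (p or Diamond p) is F. ✗
Satisfying worlds: {t}.
So not p or not (p or Diamond p) fails at the other 2 worlds.

2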